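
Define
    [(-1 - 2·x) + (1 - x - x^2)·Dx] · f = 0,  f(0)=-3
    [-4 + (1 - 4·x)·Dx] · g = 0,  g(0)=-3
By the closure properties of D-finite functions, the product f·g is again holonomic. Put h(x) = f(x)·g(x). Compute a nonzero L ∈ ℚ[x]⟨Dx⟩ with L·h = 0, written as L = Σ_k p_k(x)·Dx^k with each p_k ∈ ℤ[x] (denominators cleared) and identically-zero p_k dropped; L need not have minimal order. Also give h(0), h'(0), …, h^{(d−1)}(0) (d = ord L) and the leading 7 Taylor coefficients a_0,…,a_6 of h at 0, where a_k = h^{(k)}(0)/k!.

f: a_k = -3, -3, -6, -9, -15, -24, -39, …
g: a_k = -3, -12, -48, -192, -768, -3072, -12288, …
h₀=f·g: eliminate ⇒ L₀, order ≤ 1·1.
L = (-5 + 6·x + 12·x^2) + (1 - 5·x + 3·x^2 + 4·x^3)·Dx  (order 1).
h: a_k = 9, 45, 198, 819, 3321, 13356, 53541, …
ICs: h(0) = 9.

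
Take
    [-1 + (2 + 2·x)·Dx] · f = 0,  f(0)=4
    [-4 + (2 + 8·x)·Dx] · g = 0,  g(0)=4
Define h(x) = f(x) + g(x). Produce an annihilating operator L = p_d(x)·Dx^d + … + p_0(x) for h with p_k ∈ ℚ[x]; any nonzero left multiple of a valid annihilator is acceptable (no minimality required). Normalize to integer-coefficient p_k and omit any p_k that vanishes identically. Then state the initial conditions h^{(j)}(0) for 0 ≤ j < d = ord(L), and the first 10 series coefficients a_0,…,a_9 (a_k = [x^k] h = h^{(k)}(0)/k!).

f: a_k = 4, 2, -1/2, 1/4, -5/32, 7/64, -21/256, 33/512, -429/8192, 715/16384, …
g: a_k = 4, 8, -8, 16, -40, 112, -336, 1056, -3432, 11440, …
L₀ := lclm(L_f,L_g); ord L₀ ≤ 1+1.
L = -2 + (5 + 8·x)·Dx + (2 + 10·x + 8·x^2)·Dx^2  (order 2).
h: a_k = 8, 10, -17/2, 65/4, -1285/32, 7175/64, -86037/256, 540705/512, -28115373/8192, 187433675/16384, …
ICs: h(0) = 8, h′(0) = 10.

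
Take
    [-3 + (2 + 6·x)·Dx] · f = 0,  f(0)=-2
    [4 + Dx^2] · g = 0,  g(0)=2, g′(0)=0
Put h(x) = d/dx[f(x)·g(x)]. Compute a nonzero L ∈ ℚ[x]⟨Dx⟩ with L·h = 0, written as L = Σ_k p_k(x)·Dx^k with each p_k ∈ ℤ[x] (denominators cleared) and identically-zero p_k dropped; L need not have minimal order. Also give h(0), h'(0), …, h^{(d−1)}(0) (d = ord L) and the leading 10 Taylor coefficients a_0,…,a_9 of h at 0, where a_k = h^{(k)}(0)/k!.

L = (1453 + 11712·x + 26784·x^2 + 27648·x^3 + 20736·x^4) + (132 - 756·x - 5184·x^2 - 5184·x^3)·Dx + (172 + 1416·x + 4428·x^2 + 6912·x^3 + 5184·x^4)·Dx^2  (order 2).
h: a_k = -6, 25, 63/4, 95/24, -5465/64, 435961/1920, -4933523/7680, 598666367/322560, -3066682107/573440, 1432445686681/92897280, …
ICs: h(0) = -6, h′(0) = 25.

f: a_k = -2, -3, 9/4, -27/8, 405/64, -1701/128, 15309/512, -72171/1024, 2814669/16384, -14073345/32768, …
g: a_k = 2, 0, -4, 0, 4/3, 0, -8/45, 0, 4/315, 0, …
L₀ := L_f ⊗_s L_g (sym. prod.), ord ≤ 2.
Differentiate: ansatz ord ≤ ord L₀ ⇒ L.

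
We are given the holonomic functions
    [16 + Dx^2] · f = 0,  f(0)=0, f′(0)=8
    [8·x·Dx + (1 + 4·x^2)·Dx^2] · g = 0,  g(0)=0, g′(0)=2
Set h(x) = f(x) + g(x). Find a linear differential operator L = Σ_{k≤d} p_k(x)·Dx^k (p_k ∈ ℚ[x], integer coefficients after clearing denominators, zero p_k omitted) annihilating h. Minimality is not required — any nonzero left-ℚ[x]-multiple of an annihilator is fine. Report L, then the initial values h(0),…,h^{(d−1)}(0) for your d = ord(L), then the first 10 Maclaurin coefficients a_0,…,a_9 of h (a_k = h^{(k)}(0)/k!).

f: a_k = 0, 8, 0, -64/3, 0, 256/15, 0, -2048/315, 0, 4096/2835, …
g: a_k = 0, 2, 0, -8/3, 0, 32/5, 0, -128/7, 0, 512/9, …
L₀ := lclm(L_f,L_g); ord L₀ ≤ 2+2.
L = (-512·x + 5120·x^3 + 4096·x^5)·Dx + (16 + 512·x^2 + 2304·x^4 + 2048·x^6)·Dx^2 + (-32·x + 320·x^3 + 256·x^5)·Dx^3 + (1 + 32·x^2 + 144·x^4 + 128·x^6)·Dx^4  (order 4).
h: a_k = 0, 10, 0, -24, 0, 352/15, 0, -7808/315, 0, 165376/2835, …
ICs: h(0) = 0, h′(0) = 10, h′′(0) = 0, h′′′(0) = -144.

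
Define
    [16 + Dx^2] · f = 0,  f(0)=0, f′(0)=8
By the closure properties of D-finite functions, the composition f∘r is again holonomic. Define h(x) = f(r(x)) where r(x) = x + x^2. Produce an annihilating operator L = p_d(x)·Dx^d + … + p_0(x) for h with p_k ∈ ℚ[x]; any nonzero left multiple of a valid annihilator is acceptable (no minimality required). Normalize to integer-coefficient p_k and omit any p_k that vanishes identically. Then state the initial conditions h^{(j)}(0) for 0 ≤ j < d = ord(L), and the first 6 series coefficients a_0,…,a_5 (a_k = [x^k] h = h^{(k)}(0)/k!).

L = (16 + 96·x + 192·x^2 + 128·x^3) - 2·Dx + (1 + 2·x)·Dx^2  (order 2).
h: a_k = 0, 8, 8, -64/3, -64, -704/15, …
ICs: h(0) = 0, h′(0) = 8.

f: a_k = 0, 8, 0, -64/3, 0, 256/15, …
f∘r: x↦r, Dx↦Dx/r' in L_f ⇒ L₀.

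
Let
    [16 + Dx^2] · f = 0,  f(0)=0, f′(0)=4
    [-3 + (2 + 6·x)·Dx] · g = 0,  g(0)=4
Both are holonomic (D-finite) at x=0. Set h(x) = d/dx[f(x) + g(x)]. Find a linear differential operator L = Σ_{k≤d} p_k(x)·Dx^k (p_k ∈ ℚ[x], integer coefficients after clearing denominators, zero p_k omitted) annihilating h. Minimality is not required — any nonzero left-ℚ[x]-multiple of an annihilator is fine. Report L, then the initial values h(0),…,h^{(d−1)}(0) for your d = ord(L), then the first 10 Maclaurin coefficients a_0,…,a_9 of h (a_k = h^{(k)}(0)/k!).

L = (-9552 - 18432·x - 27648·x^2) + (-2912 - 21024·x - 55296·x^2 - 55296·x^3)·Dx + (-597 - 1152·x - 1728·x^2)·Dx^2 + (-182 - 1314·x - 3456·x^2 - 3456·x^3)·Dx^3  (order 3).
h: a_k = 10, -9, -47/4, -405/8, 33707/192, -45927/128, 22209577/23040, -2814669/1024, 39931487507/5160960, -717740595/32768, …
ICs: h(0) = 10, h′(0) = -9, h′′(0) = -47/2.

f: a_k = 0, 4, 0, -32/3, 0, 128/15, 0, -1024/315, 0, 2048/2835, …
g: a_k = 4, 6, -9/2, 27/4, -405/32, 1701/64, -15309/256, 72171/512, -2814669/8192, 14073345/16384, …
Sum ⇒ L₀ = lclm(L_f,L_g) in ℚ(x)⟨Dx⟩.
Differentiate: ansatz ord ≤ ord L₀ ⇒ L.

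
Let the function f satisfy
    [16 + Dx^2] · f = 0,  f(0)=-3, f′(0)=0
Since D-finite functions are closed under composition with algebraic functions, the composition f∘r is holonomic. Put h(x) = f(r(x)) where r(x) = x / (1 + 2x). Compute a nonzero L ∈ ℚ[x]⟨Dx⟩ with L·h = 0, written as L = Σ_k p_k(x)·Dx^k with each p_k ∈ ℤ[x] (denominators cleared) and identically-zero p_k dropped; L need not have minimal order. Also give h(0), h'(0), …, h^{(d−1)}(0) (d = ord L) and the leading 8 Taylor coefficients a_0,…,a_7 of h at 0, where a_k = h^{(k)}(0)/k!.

f: a_k = -3, 0, 24, 0, -32, 0, 256/15, 0, …
f∘r: x↦r, Dx↦Dx/r' in L_f ⇒ L₀.
L = 16 + (4 + 24·x + 48·x^2 + 32·x^3)·Dx + (1 + 8·x + 24·x^2 + 32·x^3 + 16·x^4)·Dx^2  (order 2).
h: a_k = -3, 0, 24, -96, 256, -512, 9856/15, 1536/5, …
ICs: h(0) = -3, h′(0) = 0.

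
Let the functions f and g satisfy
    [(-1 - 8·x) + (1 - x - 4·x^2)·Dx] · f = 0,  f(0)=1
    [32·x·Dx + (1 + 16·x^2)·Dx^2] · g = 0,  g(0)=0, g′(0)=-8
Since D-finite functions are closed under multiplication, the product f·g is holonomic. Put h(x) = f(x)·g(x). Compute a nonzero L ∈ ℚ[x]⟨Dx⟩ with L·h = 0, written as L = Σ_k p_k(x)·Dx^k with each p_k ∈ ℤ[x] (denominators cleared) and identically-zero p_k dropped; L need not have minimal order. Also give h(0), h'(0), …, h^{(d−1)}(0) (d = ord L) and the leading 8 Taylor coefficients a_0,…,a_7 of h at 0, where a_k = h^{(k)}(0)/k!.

f: a_k = 1, 1, 5, 9, 29, 65, 181, 441, …
g: a_k = 0, -8, 0, 128/3, 0, -2048/5, 0, 32768/7, …
h₀=f·g: eliminate ⇒ L₀, order ≤ 1·2.
L = (8 + 32·x + 384·x^2) + (2 - 16·x + 64·x^2 + 384·x^3)·Dx + (-1 + x - 12·x^2 + 16·x^3 + 64·x^4)·Dx^2  (order 2).
h: a_k = 0, -8, -8, 8/3, -88/3, -6424/15, -2728/5, 50872/21, …
ICs: h(0) = 0, h′(0) = -8.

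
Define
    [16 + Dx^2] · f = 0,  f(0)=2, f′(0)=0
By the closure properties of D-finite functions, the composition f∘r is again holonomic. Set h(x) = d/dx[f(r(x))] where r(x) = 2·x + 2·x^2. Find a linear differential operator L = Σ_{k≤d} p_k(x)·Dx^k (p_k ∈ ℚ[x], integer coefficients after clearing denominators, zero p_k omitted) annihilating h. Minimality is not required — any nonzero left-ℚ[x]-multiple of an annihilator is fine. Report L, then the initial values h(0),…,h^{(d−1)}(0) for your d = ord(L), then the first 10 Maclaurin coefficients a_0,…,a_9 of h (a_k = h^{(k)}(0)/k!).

f: a_k = 2, 0, -16, 0, 64/3, 0, -512/45, 0, 1024/315, 0, …
f∘r: x↦r, Dx↦Dx/r' in L_f ⇒ L₀.
h₀' ⇒ L via d/dx closure of L₀.
L = (76 + 512·x + 1536·x^2 + 2048·x^3 + 1024·x^4) + (-6 - 12·x)·Dx + (1 + 4·x + 4·x^2)·Dx^2  (order 2).
h: a_k = 0, -128, -384, 3328/3, 20480/3, 118784/15, -315392/15, -24567808/315, -2490368/35, 334168064/2835, …
ICs: h(0) = 0, h′(0) = -128.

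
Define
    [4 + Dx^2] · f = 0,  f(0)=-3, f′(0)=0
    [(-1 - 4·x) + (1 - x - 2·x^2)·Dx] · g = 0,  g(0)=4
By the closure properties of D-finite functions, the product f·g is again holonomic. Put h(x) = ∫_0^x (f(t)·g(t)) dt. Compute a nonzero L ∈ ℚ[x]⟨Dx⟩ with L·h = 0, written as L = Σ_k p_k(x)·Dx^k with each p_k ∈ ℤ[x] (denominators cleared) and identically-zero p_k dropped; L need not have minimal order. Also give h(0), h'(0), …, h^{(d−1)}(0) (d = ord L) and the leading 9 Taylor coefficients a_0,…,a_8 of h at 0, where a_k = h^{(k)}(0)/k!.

L = (4·x + 8·x^2)·Dx + (2 + 8·x)·Dx^2 + (-1 + x + 2·x^2)·Dx^3  (order 3).
h: a_k = 0, -12, -6, -4, -9, -68/5, -70/3, -4124/105, -2081/30, …
ICs: h(0) = 0, h′(0) = -12, h′′(0) = -12.

f: a_k = -3, 0, 6, 0, -2, 0, 4/15, 0, -2/105, …
g: a_k = 4, 4, 12, 20, 44, 84, 172, 340, 684, …
f·g: L₀ = L_f ⊗_s L_g, ord ≤ 2·1.
∫: right-multiply L₀ by Dx.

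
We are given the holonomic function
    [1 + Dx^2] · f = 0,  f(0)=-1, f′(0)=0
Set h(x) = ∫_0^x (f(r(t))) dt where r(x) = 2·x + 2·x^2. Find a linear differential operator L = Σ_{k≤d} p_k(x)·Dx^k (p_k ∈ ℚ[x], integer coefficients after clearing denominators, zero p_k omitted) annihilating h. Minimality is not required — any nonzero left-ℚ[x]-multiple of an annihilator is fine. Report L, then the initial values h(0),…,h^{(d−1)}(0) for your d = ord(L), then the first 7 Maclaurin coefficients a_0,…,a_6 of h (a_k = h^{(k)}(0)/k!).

f: a_k = -1, 0, 1/2, 0, -1/24, 0, 1/720, …
L₀ from L_f via x↦r, Dx↦r'^{-1}Dx.
Integrate: L := L₀·Dx.
L = (4 + 24·x + 48·x^2 + 32·x^3)·Dx - 2·Dx^2 + (1 + 2·x)·Dx^3  (order 3).
h: a_k = 0, -1, 0, 2/3, 1, 4/15, -4/9, …
ICs: h(0) = 0, h′(0) = -1, h′′(0) = 0.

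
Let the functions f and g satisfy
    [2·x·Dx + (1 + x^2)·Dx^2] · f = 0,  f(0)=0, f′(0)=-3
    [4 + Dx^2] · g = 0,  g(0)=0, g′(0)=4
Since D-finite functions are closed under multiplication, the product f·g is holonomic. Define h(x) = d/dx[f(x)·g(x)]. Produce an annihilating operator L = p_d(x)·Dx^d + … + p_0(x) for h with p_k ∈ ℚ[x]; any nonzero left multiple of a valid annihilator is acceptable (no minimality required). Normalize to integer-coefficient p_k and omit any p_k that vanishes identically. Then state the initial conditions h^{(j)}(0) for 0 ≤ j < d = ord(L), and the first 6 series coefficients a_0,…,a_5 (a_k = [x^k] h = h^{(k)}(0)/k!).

f: a_k = 0, -3, 0, 1, 0, -3/5, …
g: a_k = 0, 4, 0, -8/3, 0, 8/15, …
L₀ := L_f ⊗_s L_g (sym. prod.), ord ≤ 4.
Differentiate: ansatz ord ≤ ord L₀ ⇒ L.
L = (512 + 1824·x^2 + 2768·x^4 + 1920·x^6 + 912·x^8 + 320·x^10 + 64·x^12) + (248·x + 944·x^3 + 1240·x^5 + 800·x^7 + 320·x^9 + 64·x^11)·Dx + (168 + 652·x^2 + 1080·x^4 + 892·x^6 + 488·x^8 + 176·x^10 + 32·x^12)·Dx^2 + (62·x + 236·x^3 + 310·x^5 + 200·x^7 + 80·x^9 + 16·x^11)·Dx^3 + (10 + 49·x^2 + 97·x^4 + 103·x^6 + 65·x^8 + 24·x^10 + 4·x^12)·Dx^4  (order 4).
h: a_k = 0, -24, 0, 48, 0, -40, …
ICs: h(0) = 0, h′(0) = -24, h′′(0) = 0, h′′′(0) = 288.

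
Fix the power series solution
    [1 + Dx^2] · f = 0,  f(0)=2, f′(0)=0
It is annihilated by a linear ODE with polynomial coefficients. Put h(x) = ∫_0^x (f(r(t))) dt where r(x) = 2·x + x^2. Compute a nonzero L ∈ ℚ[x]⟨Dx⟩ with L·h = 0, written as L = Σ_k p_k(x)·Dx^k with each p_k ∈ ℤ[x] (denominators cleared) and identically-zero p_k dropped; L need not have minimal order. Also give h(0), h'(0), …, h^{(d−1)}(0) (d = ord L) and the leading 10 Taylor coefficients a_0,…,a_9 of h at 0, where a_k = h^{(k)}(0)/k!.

L = (4 + 12·x + 12·x^2 + 4·x^3)·Dx - Dx^2 + (1 + x)·Dx^3  (order 3).
h: a_k = 0, 2, 0, -4/3, -1, 1/15, 4/9, 82/315, 1/60, -719/11340, …
ICs: h(0) = 0, h′(0) = 2, h′′(0) = 0.

f: a_k = 2, 0, -1, 0, 1/12, 0, -1/360, 0, 1/20160, 0, …
Change of var in L_f (x↦r) gives L₀.
h=∫h₀ ⇒ L = L₀·Dx.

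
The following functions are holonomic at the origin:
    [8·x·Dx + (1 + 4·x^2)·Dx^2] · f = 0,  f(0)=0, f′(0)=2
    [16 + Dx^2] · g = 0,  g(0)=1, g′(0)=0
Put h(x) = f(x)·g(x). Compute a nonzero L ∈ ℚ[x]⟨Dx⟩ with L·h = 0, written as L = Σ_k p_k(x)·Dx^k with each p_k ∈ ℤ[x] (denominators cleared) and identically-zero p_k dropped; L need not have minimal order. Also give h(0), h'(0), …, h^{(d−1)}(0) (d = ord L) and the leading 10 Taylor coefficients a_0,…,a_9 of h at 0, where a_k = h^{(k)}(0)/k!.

L = (2560 + 29696·x^2 + 118784·x^4 + 262144·x^6 + 262144·x^8) + (1536·x + 14336·x^3 + 49152·x^5 + 65536·x^7)·Dx + (240 + 3008·x^2 + 13824·x^4 + 32768·x^6 + 32768·x^8)·Dx^2 + (96·x + 896·x^3 + 3072·x^5 + 4096·x^7)·Dx^3 + (5 + 72·x^2 + 400·x^4 + 1024·x^6 + 1024·x^8)·Dx^4  (order 4).
h: a_k = 0, 2, 0, -56/3, 0, 736/15, 0, -34432/315, 0, 54784/189, …
ICs: h(0) = 0, h′(0) = 2, h′′(0) = 0, h′′′(0) = -112.

f: a_k = 0, 2, 0, -8/3, 0, 32/5, 0, -128/7, 0, 512/9, …
g: a_k = 1, 0, -8, 0, 32/3, 0, -256/45, 0, 512/315, 0, …
L₀ := L_f ⊗_s L_g (sym. prod.), ord ≤ 4.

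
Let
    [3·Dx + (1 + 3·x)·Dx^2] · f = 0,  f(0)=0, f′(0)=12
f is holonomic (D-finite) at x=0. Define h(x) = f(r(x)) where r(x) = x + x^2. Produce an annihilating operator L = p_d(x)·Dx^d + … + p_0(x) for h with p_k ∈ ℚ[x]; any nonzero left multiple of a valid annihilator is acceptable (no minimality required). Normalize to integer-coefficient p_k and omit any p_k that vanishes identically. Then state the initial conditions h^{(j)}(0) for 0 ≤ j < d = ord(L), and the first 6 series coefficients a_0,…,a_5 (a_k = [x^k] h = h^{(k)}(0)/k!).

f: a_k = 0, 12, -18, 36, -81, 972/5, …
L₀ from L_f via x↦r, Dx↦r'^{-1}Dx.
L = (1 + 6·x + 6·x^2)·Dx + (1 + 5·x + 9·x^2 + 6·x^3)·Dx^2  (order 2).
h: a_k = 0, 12, -6, 0, 9, -108/5, …
ICs: h(0) = 0, h′(0) = 12.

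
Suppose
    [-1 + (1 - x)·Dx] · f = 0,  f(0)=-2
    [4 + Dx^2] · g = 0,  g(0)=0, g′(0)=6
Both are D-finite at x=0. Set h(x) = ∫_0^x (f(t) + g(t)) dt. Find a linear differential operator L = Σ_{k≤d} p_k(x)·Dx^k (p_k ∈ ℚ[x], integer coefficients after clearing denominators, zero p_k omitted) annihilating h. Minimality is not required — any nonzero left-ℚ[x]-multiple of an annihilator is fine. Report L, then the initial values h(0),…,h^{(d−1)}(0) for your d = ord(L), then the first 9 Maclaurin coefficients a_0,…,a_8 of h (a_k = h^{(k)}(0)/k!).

f: a_k = -2, -2, -2, -2, -2, -2, -2, -2, -2, …
g: a_k = 0, 6, 0, -4, 0, 4/5, 0, -8/105, 0, …
f+g: L₀ = lclm(L_f,L_g), ord ≤ 1+2.
∫: right-multiply L₀ by Dx.
L = (20 - 16·x + 8·x^2)·Dx + (-12 + 28·x - 24·x^2 + 8·x^3)·Dx^2 + (5 - 4·x + 2·x^2)·Dx^3 + (-3 + 7·x - 6·x^2 + 2·x^3)·Dx^4  (order 4).
h: a_k = 0, -2, 2, -2/3, -3/2, -2/5, -1/5, -2/7, -109/420, …
ICs: h(0) = 0, h′(0) = -2, h′′(0) = 4, h′′′(0) = -4.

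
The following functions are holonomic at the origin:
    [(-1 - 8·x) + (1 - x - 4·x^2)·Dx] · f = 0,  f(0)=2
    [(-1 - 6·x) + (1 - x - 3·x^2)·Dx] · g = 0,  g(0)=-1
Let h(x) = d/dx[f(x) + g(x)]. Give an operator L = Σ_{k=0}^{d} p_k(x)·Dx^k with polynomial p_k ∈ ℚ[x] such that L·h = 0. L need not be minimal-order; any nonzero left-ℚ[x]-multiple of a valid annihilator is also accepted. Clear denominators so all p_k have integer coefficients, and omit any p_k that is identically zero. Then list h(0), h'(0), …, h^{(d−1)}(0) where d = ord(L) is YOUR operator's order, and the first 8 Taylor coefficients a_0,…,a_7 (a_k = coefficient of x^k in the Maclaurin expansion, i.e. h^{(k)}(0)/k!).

L = (-6 - 456·x - 720·x^2 - 2904·x^3 - 6834·x^4 - 15264·x^5 + 5184·x^6) + (6 + 78·x + 246·x^2 + 216·x^3 + 645·x^4 - 6690·x^5 - 8352·x^6 + 3456·x^7)·Dx + (-1 + 2·x - 15·x^2 - 54·x^3 + 328·x^4 + 315·x^5 - 1091·x^6 - 816·x^7 + 432·x^8)·Dx^2  (order 2).
h: a_k = 1, 12, 33, 156, 450, 1590, 4655, 14576, …
ICs: h(0) = 1, h′(0) = 12.

f: a_k = 2, 2, 10, 18, 58, 130, 362, 882, …
g: a_k = -1, -1, -4, -7, -19, -40, -97, -217, …
L₀ := lclm(L_f,L_g); ord L₀ ≤ 1+1.
Derive L from L₀ (diff closure).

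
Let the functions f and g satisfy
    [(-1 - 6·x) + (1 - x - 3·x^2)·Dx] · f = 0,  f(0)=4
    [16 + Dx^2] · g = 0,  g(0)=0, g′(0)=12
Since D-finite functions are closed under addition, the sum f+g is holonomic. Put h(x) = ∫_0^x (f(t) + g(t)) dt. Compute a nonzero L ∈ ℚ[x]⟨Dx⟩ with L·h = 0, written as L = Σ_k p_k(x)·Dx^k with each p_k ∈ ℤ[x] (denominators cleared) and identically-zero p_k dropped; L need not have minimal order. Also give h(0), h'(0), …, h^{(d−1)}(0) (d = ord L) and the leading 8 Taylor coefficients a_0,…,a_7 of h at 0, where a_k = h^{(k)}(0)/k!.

f: a_k = 4, 4, 16, 28, 76, 160, 388, 868, …
g: a_k = 0, 12, 0, -32, 0, 128/5, 0, -1024/105, …
Weyl lclm of L_f,L_g ⇒ L₀ (ord ≤ 3).
Integrate: L := L₀·Dx.
L = (464 + 2816·x + 416·x^2 + 2112·x^3 + 5760·x^4 + 6912·x^5)·Dx + (-192 + 304·x + 672·x^2 - 1312·x^3 - 1008·x^4 + 3456·x^5 + 3456·x^6)·Dx^2 + (29 + 176·x + 26·x^2 + 132·x^3 + 360·x^4 + 432·x^5)·Dx^3 + (-12 + 19·x + 42·x^2 - 82·x^3 - 63·x^4 + 216·x^5 + 216·x^6)·Dx^4  (order 4).
h: a_k = 0, 4, 8, 16/3, -1, 76/5, 464/15, 388/7, …
ICs: h(0) = 0, h′(0) = 4, h′′(0) = 16, h′′′(0) = 32.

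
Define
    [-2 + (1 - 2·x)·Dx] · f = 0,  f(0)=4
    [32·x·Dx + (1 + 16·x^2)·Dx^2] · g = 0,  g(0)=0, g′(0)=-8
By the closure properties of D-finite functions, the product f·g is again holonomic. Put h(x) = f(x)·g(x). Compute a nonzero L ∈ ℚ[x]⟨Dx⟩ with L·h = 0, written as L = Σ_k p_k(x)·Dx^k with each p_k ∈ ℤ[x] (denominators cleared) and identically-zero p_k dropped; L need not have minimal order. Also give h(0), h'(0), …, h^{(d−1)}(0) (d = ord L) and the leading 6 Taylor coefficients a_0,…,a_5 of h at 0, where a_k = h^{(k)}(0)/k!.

L = 64·x + (4 - 32·x + 128·x^2)·Dx + (-1 + 2·x - 16·x^2 + 32·x^3)·Dx^2  (order 2).
h: a_k = 0, -32, -64, 128/3, 256/3, -22016/15, …
ICs: h(0) = 0, h′(0) = -32.

f: a_k = 4, 8, 16, 32, 64, 128, …
g: a_k = 0, -8, 0, 128/3, 0, -2048/5, …
h₀=f·g: eliminate ⇒ L₀, order ≤ 1·2.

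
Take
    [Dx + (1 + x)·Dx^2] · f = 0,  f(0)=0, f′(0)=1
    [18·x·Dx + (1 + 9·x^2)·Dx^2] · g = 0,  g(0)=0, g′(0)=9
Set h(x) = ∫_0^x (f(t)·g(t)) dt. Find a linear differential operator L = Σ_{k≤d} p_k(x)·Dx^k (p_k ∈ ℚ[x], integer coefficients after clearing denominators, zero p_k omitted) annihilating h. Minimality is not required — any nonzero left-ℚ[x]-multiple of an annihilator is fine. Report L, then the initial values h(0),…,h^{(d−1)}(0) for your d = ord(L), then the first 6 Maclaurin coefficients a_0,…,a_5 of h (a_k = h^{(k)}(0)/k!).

f: a_k = 0, 1, -1/2, 1/3, -1/4, 1/5, …
g: a_k = 0, 9, 0, -27, 0, 729/5, …
Sym-product of L_f,L_g gives L₀ (≤ ord 4).
∫: right-multiply L₀ by Dx.
L = (1368 + 2700·x + 37584·x^2 + 95580·x^3 + 87480·x^4 + 37908·x^5 + 26244·x^7)·Dx^2 + (1298 + 9180·x + 54612·x^2 + 194724·x^3 + 324000·x^4 + 271188·x^5 + 102060·x^6 + 78732·x^7 + 91854·x^8)·Dx^3 + (76 + 2848·x + 12096·x^2 + 43992·x^3 + 117288·x^4 + 173016·x^5 + 139968·x^6 + 75816·x^7 + 78732·x^8 + 52488·x^9)·Dx^4 + (37 + 146·x + 901·x^2 + 2808·x^3 + 7362·x^4 + 15228·x^5 + 21546·x^6 + 17496·x^7 + 12393·x^8 + 13122·x^9 + 6561·x^10)·Dx^5  (order 5).
h: a_k = 0, 0, 0, 3, -9/8, -24/5, …
ICs: h(0) = 0, h′(0) = 0, h′′(0) = 0, h′′′(0) = 18, h′′′′(0) = -27.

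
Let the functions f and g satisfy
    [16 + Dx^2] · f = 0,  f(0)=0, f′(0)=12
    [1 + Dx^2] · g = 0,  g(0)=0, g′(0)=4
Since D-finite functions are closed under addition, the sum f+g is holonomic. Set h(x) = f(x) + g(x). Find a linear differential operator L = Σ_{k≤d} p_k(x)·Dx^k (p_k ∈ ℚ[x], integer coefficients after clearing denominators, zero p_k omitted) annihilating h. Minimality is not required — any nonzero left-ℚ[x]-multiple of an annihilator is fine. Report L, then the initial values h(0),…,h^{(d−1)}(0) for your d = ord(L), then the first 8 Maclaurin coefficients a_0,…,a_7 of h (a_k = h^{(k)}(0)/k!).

f: a_k = 0, 12, 0, -32, 0, 128/5, 0, -1024/105, …
g: a_k = 0, 4, 0, -2/3, 0, 1/30, 0, -1/1260, …
Weyl lclm of L_f,L_g ⇒ L₀ (ord ≤ 4).
L = 16 + 17·Dx^2 + Dx^4  (order 4).
h: a_k = 0, 16, 0, -98/3, 0, 769/30, 0, -12289/1260, …
ICs: h(0) = 0, h′(0) = 16, h′′(0) = 0, h′′′(0) = -196.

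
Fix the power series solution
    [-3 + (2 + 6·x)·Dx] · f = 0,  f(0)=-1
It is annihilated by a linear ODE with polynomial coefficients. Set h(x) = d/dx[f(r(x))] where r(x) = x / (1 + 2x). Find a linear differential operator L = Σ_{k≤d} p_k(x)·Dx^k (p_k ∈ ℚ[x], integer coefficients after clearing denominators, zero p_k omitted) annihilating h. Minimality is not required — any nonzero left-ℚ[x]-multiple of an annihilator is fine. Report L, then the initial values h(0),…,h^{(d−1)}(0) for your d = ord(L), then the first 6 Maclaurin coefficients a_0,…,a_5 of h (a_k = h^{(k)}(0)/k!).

f: a_k = -1, -3/2, 9/8, -27/16, 405/128, -1701/256, …
Substitute x→r, Dx→(1/r')Dx; clear ⇒ L₀.
Derive L from L₀ (diff closure).
L = (-11 - 40·x) + (-2 - 14·x - 20·x^2)·Dx  (order 1).
h: a_k = -3/2, 33/4, -585/16, 4965/32, -169545/256, 1477503/512, …
ICs: h(0) = -3/2.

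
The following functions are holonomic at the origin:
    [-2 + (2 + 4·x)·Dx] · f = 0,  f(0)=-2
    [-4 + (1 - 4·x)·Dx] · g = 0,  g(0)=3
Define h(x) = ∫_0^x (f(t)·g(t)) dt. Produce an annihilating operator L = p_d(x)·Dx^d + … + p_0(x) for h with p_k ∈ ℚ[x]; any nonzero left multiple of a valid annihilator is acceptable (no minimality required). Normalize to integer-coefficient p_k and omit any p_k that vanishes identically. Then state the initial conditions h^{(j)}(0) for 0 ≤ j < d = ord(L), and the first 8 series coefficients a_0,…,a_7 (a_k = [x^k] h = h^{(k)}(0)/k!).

L = (5 + 4·x)·Dx + (-1 + 2·x + 8·x^2)·Dx^2  (order 2).
h: a_k = 0, -6, -15, -39, -471/4, -7521/20, -10035/8, -240777/56, …
ICs: h(0) = 0, h′(0) = -6.

f: a_k = -2, -2, 1, -1, 5/4, -7/4, 21/8, -33/8, …
g: a_k = 3, 12, 48, 192, 768, 3072, 12288, 49152, …
Sym-product of L_f,L_g gives L₀ (≤ ord 1).
h=∫₀ˣh₀: take L = L₀·Dx.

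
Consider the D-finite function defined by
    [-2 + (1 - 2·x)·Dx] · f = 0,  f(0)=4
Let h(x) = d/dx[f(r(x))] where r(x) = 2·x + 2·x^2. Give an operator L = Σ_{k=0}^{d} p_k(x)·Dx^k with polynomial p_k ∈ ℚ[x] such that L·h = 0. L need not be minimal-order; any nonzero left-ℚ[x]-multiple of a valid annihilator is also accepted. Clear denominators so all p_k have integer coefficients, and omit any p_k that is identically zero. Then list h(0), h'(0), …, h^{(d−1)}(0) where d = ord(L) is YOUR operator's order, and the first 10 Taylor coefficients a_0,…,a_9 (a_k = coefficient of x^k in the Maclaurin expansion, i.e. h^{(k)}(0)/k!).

f: a_k = 4, 8, 16, 32, 64, 128, 256, 512, 1024, 2048, …
h₀=f(r): pull back L_f along r ⇒ L₀.
Differentiate: ansatz ord ≤ ord L₀ ⇒ L.
L = (10 + 24·x + 24·x^2) + (-1 + 2·x + 12·x^2 + 8·x^3)·Dx  (order 1).
h: a_k = 16, 160, 1152, 7424, 44800, 259584, 1462272, 8069120, 43831296, 235151360, …
ICs: h(0) = 16.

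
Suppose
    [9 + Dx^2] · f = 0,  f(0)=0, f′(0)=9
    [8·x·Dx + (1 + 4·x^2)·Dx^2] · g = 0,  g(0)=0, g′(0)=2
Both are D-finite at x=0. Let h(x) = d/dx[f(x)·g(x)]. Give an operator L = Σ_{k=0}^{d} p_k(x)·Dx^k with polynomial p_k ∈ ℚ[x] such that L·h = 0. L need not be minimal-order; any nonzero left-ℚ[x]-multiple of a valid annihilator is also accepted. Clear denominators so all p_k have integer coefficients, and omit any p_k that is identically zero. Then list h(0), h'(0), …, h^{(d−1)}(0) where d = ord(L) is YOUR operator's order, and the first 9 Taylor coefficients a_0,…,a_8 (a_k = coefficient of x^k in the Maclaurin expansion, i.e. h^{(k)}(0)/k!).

L = (134325 + 1685016·x^2 + 9665136·x^4 + 17604864·x^6 + 22954752·x^8 + 28366848·x^10 + 26873856·x^12) + (77328·x + 1187136·x^3 + 5460480·x^5 + 10782720·x^7 + 14929920·x^9 + 11943936·x^11)·Dx + (17850 + 242160·x^2 + 1468896·x^4 + 3414528·x^6 + 5764608·x^8 + 7630848·x^10 + 5971968·x^12)·Dx^2 + (8592·x + 131904·x^3 + 606720·x^5 + 1198080·x^7 + 1658880·x^9 + 1327104·x^11)·Dx^3 + (325 + 6104·x^2 + 43888·x^4 + 162048·x^6 + 357120·x^8 + 497664·x^10 + 331776·x^12)·Dx^4  (order 4).
h: a_k = 0, 36, 0, -204, 0, 1269/2, 0, -10791/5, 0, …
ICs: h(0) = 0, h′(0) = 36, h′′(0) = 0, h′′′(0) = -1224.

f: a_k = 0, 9, 0, -27/2, 0, 243/40, 0, -729/560, 0, …
g: a_k = 0, 2, 0, -8/3, 0, 32/5, 0, -128/7, 0, …
Sym-product of L_f,L_g gives L₀ (≤ ord 4).
h=h₀': d/dx-closure on L₀ ⇒ L.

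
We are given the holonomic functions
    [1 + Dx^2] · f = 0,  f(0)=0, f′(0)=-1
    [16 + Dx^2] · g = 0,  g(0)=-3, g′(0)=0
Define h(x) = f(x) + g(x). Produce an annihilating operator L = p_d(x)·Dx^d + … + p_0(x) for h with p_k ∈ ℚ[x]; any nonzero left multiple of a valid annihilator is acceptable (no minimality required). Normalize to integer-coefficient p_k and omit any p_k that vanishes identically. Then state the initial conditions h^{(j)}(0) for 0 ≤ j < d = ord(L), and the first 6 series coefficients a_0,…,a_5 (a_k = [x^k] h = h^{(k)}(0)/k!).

f: a_k = 0, -1, 0, 1/6, 0, -1/120, …
g: a_k = -3, 0, 24, 0, -32, 0, …
f+g: L₀ = lclm(L_f,L_g), ord ≤ 2+2.
L = 16 + 17·Dx^2 + Dx^4  (order 4).
h: a_k = -3, -1, 24, 1/6, -32, -1/120, …
ICs: h(0) = -3, h′(0) = -1, h′′(0) = 48, h′′′(0) = 1.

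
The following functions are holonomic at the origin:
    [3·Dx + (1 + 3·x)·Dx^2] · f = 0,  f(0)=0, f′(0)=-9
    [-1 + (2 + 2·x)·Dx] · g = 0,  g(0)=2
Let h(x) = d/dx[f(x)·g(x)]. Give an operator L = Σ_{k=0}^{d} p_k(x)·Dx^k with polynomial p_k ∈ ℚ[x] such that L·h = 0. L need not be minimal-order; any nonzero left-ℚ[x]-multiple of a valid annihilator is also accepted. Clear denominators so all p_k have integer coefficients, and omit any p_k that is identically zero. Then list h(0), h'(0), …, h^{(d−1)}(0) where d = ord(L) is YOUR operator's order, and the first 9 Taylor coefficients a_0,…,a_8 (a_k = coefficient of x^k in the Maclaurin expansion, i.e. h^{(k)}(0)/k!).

L = (-13 - 6·x + 3·x^2) + (-32 - 56·x + 24·x^3)·Dx + (-4 - 16·x - 8·x^2 + 16·x^3 + 12·x^4)·Dx^2  (order 2).
h: a_k = -18, 36, -459/4, 360, -70947/64, 540567/160, -26213571/2560, 34648749/1120, -10698928173/114688, …
ICs: h(0) = -18, h′(0) = 36.

f: a_k = 0, -9, 27/2, -27, 243/4, -729/5, 729/2, -6561/7, 19683/8, …
g: a_k = 2, 1, -1/4, 1/8, -5/64, 7/128, -21/512, 33/1024, -429/16384, …
h₀=f·g: eliminate ⇒ L₀, order ≤ 2·1.
Differentiate: ansatz ord ≤ ord L₀ ⇒ L.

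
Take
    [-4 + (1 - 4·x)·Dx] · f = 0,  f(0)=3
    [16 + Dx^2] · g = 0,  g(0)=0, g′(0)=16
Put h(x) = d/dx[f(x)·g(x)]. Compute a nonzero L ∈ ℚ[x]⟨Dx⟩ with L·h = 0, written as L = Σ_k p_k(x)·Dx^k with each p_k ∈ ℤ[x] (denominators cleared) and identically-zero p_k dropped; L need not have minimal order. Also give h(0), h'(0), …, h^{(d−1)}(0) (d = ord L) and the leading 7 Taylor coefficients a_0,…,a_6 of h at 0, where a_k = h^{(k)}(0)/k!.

L = (-16 - 128·x + 256·x^2) + (-8 + 32·x)·Dx + (1 - 8·x + 16·x^2)·Dx^2  (order 2).
h: a_k = 48, 384, 1920, 10240, 51712, 1241088/5, 17371136/15, …
ICs: h(0) = 48, h′(0) = 384.

f: a_k = 3, 12, 48, 192, 768, 3072, 12288, …
g: a_k = 0, 16, 0, -128/3, 0, 512/15, 0, …
f·g: L₀ = L_f ⊗_s L_g, ord ≤ 1·2.
Differentiate: ansatz ord ≤ ord L₀ ⇒ L.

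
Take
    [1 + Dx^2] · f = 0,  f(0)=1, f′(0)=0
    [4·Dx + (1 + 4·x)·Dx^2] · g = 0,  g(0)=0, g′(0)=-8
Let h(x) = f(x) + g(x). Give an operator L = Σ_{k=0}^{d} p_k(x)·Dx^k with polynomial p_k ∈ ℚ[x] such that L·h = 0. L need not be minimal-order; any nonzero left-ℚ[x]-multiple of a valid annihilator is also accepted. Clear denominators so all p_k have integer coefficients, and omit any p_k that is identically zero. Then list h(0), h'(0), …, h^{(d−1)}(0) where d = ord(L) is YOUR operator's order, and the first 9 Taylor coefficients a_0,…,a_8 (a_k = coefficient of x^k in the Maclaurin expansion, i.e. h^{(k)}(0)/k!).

f: a_k = 1, 0, -1/2, 0, 1/24, 0, -1/720, 0, 1/40320, …
g: a_k = 0, -8, 16, -128/3, 128, -2048/5, 4096/3, -32768/7, 16384, …
L₀ := lclm(L_f,L_g); ord L₀ ≤ 2+2.
L = (388 + 32·x + 64·x^2)·Dx + (33 + 140·x + 48·x^2 + 64·x^3)·Dx^2 + (388 + 32·x + 64·x^2)·Dx^3 + (33 + 140·x + 48·x^2 + 64·x^3)·Dx^4  (order 4).
h: a_k = 1, -8, 31/2, -128/3, 3073/24, -2048/5, 983039/720, -32768/7, 660602881/40320, …
ICs: h(0) = 1, h′(0) = -8, h′′(0) = 31, h′′′(0) = -256.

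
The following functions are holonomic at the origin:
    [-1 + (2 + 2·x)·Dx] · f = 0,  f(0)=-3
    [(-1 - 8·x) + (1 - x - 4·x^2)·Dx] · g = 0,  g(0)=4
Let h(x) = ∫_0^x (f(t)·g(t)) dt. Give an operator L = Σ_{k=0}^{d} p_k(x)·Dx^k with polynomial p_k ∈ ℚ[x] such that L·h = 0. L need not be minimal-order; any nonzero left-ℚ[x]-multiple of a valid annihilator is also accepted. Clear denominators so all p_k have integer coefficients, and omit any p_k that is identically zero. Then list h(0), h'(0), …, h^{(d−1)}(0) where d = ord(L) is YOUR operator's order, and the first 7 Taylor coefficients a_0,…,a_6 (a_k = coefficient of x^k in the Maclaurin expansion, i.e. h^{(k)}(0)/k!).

L = (3 + 17·x + 12·x^2)·Dx + (-2 + 10·x^2 + 8·x^3)·Dx^2  (order 2).
h: a_k = 0, -12, -9, -43/2, -549/16, -12633/160, -20141/128, …
ICs: h(0) = 0, h′(0) = -12.

f: a_k = -3, -3/2, 3/8, -3/16, 15/128, -21/256, 63/1024, …
g: a_k = 4, 4, 20, 36, 116, 260, 724, …
Sym-product of L_f,L_g gives L₀ (≤ ord 1).
Integrate: L := L₀·Dx.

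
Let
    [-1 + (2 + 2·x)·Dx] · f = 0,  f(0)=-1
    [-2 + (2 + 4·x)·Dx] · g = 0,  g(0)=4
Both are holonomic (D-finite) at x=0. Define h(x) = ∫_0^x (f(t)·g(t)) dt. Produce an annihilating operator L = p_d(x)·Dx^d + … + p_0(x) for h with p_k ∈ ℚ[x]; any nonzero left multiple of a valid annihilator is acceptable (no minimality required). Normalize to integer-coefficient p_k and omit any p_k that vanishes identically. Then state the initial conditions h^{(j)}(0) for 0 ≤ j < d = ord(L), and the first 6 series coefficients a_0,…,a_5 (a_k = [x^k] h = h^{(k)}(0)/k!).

f: a_k = -1, -1/2, 1/8, -1/16, 5/128, -7/256, …
g: a_k = 4, 4, -2, 2, -5/2, 7/2, …
Sym-product of L_f,L_g gives L₀ (≤ ord 1).
Integrate: L := L₀·Dx.
L = (-3 - 4·x)·Dx + (2 + 6·x + 4·x^2)·Dx^2  (order 2).
h: a_k = 0, -4, -3, 1/6, -3/16, 37/160, …
ICs: h(0) = 0, h′(0) = -4.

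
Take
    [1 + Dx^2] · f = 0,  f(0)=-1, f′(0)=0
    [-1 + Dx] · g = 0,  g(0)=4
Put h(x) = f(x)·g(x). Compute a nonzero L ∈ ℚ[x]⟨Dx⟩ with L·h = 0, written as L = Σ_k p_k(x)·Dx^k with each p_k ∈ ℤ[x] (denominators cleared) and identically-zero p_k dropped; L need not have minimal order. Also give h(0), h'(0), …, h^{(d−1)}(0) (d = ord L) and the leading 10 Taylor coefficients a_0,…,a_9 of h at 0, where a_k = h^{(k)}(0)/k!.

f: a_k = -1, 0, 1/2, 0, -1/24, 0, 1/720, 0, -1/40320, 0, …
g: a_k = 4, 4, 2, 2/3, 1/6, 1/30, 1/180, 1/1260, 1/10080, 1/90720, …
h₀=f·g: eliminate ⇒ L₀, order ≤ 2·1.
L = 2 - 2·Dx + Dx^2  (order 2).
h: a_k = -4, -4, 0, 4/3, 2/3, 2/15, 0, -2/315, -1/630, -1/5670, …
ICs: h(0) = -4, h′(0) = -4.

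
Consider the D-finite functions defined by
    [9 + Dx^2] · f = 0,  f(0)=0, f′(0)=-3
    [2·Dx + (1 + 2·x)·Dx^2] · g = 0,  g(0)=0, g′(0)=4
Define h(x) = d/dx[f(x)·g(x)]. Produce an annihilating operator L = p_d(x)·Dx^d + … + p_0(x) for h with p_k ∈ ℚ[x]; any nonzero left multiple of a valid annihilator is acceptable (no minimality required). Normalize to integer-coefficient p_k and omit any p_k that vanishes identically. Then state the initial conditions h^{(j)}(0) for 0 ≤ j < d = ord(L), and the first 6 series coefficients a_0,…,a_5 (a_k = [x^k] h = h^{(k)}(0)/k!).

f: a_k = 0, -3, 0, 9/2, 0, -81/40, …
g: a_k = 0, 4, -4, 16/3, -8, 64/5, …
f·g: L₀ = L_f ⊗_s L_g, ord ≤ 2·2.
h₀' ⇒ L via d/dx closure of L₀.
L = (-1890 - 5103·x + 24057·x^2 + 163296·x^3 + 344088·x^4 + 314928·x^5 + 104976·x^6) + (-297 + 1998·x + 19440·x^2 + 51840·x^3 + 58320·x^4 + 23328·x^5)·Dx + (-147 + 738·x + 11106·x^2 + 44064·x^3 + 80352·x^4 + 69984·x^5 + 23328·x^6)·Dx^2 + (-33 + 222·x + 2160·x^2 + 5760·x^3 + 6480·x^4 + 2592·x^5)·Dx^3 + (7 + 145·x + 937·x^2 + 2880·x^3 + 4680·x^4 + 3888·x^5 + 1296·x^6)·Dx^4  (order 4).
h: a_k = 0, -24, 36, 8, 30, -135, …
ICs: h(0) = 0, h′(0) = -24, h′′(0) = 72, h′′′(0) = 48.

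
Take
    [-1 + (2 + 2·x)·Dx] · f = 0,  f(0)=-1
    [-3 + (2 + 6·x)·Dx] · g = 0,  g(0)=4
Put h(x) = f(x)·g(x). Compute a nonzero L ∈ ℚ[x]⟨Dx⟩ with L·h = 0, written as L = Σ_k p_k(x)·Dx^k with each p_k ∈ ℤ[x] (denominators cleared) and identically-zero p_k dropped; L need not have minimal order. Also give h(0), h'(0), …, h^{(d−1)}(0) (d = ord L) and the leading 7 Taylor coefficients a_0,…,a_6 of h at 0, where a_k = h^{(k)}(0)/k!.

L = (-2 - 3·x) + (1 + 4·x + 3·x^2)·Dx  (order 1).
h: a_k = -4, -8, 2, -4, 17/2, -19, 177/4, …
ICs: h(0) = -4.

f: a_k = -1, -1/2, 1/8, -1/16, 5/128, -7/256, 21/1024, …
g: a_k = 4, 6, -9/2, 27/4, -405/32, 1701/64, -15309/256, …
Product ⇒ symmetric product L₀, ord ≤ 1.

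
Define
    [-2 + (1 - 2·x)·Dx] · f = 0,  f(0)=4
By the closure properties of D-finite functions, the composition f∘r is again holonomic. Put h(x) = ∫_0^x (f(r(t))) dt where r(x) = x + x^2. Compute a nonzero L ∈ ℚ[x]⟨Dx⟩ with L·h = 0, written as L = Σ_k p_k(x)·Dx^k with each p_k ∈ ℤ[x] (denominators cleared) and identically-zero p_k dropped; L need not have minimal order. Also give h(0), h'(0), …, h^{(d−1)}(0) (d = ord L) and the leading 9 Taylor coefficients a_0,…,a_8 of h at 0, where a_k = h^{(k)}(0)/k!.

L = (2 + 4·x)·Dx + (-1 + 2·x + 2·x^2)·Dx^2  (order 2).
h: a_k = 0, 4, 4, 8, 16, 176/5, 80, 1312/7, 448, …
ICs: h(0) = 0, h′(0) = 4.

f: a_k = 4, 8, 16, 32, 64, 128, 256, 512, 1024, …
f∘r: x↦r, Dx↦Dx/r' in L_f ⇒ L₀.
∫: right-multiply L₀ by Dx.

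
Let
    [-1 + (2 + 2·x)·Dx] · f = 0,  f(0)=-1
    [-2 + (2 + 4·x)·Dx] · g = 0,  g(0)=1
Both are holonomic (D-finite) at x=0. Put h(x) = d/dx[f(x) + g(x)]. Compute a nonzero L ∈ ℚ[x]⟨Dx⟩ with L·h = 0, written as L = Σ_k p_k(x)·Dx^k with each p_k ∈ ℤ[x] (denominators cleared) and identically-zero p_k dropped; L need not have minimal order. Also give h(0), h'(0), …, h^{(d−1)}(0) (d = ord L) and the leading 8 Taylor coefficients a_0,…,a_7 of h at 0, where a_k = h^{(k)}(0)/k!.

f: a_k = -1, -1/2, 1/8, -1/16, 5/128, -7/256, 21/1024, -33/2048, …
g: a_k = 1, 1, -1/2, 1/2, -5/8, 7/8, -21/16, 33/16, …
f+g: L₀ = lclm(L_f,L_g), ord ≤ 1+1.
Derive L from L₀ (diff closure).
L = -3 + (-9 - 12·x)·Dx + (-2 - 6·x - 4·x^2)·Dx^2  (order 2).
h: a_k = 1/2, -3/4, 21/16, -75/32, 1085/256, -3969/512, 29337/2048, -109395/4096, …
ICs: h(0) = 1/2, h′(0) = -3/4.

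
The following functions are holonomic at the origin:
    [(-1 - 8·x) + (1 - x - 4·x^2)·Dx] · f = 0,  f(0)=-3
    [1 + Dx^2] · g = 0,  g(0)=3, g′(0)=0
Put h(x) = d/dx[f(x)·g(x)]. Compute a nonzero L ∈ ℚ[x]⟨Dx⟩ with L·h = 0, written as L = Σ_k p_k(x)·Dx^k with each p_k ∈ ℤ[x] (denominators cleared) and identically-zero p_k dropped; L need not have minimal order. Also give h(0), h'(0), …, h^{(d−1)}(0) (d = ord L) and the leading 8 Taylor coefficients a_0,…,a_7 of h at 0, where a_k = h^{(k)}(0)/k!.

f: a_k = -3, -3, -15, -27, -87, -195, -543, -1323, …
g: a_k = 3, 0, -3/2, 0, 1/8, 0, -1/240, 0, …
L₀ := L_f ⊗_s L_g (sym. prod.), ord ≤ 2.
h=h₀': d/dx-closure on L₀ ⇒ L.
L = (159 - 2·x - 7·x^2 + 8·x^3 + 16·x^4) + (22 + 178·x + 24·x^2 + 64·x^3)·Dx + (-7 + 6·x + 25·x^2 + 8·x^3 + 16·x^4)·Dx^2  (order 2).
h: a_k = -9, -81, -459/2, -1911/2, -21795/8, -360087/40, -2060723/80, -43372281/560, …
ICs: h(0) = -9, h′(0) = -81.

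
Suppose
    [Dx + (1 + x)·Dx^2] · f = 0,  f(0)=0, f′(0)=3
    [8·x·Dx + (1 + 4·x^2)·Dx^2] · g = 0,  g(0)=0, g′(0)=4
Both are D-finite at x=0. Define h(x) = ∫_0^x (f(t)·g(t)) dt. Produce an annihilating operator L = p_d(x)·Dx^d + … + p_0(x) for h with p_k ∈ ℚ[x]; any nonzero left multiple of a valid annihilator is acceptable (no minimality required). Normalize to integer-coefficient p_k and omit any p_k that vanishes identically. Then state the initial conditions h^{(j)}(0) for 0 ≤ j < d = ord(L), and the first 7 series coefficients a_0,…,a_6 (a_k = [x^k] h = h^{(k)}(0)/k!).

f: a_k = 0, 3, -3/2, 1, -3/4, 3/5, -1/2, …
g: a_k = 0, 4, 0, -16/3, 0, 64/5, 0, …
Product ⇒ symmetric product L₀, ord ≤ 4.
∫: right-multiply L₀ by Dx.
L = (288 + 560·x + 3584·x^2 + 8640·x^3 + 7680·x^4 + 3328·x^5 + 1024·x^7)·Dx^2 + (258 + 1840·x + 6992·x^2 + 19264·x^3 + 29440·x^4 + 23808·x^5 + 8960·x^6 + 3072·x^7 + 3584·x^8)·Dx^3 + (36 + 628·x + 2496·x^2 + 6192·x^3 + 12288·x^4 + 15936·x^5 + 12288·x^6 + 5376·x^7 + 3072·x^8 + 2048·x^9)·Dx^4 + (17 + 66·x + 241·x^2 + 608·x^3 + 1152·x^4 + 1728·x^5 + 2016·x^6 + 1536·x^7 + 768·x^8 + 512·x^9 + 256·x^10)·Dx^5  (order 5).
h: a_k = 0, 0, 0, 4, -3/2, -12/5, 5/6, …
ICs: h(0) = 0, h′(0) = 0, h′′(0) = 0, h′′′(0) = 24, h′′′′(0) = -36.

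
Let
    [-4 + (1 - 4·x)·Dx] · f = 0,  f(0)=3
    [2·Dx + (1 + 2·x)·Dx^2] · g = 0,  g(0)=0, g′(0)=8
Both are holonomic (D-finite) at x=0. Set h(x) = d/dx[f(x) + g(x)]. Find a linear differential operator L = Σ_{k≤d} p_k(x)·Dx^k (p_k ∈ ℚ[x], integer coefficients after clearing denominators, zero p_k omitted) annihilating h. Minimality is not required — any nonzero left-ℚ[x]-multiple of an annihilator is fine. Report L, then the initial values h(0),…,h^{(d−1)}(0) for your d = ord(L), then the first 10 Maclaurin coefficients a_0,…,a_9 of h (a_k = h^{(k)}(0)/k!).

L = (128 + 64·x) + (44 + 224·x + 128·x^2)·Dx + (-5 + 6·x + 48·x^2 + 32·x^3)·Dx^2  (order 2).
h: a_k = 20, 80, 608, 3008, 15488, 73472, 344576, 1571840, 7079936, 31453184, …
ICs: h(0) = 20, h′(0) = 80.

f: a_k = 3, 12, 48, 192, 768, 3072, 12288, 49152, 196608, 786432, …
g: a_k = 0, 8, -8, 32/3, -16, 128/5, -128/3, 512/7, -128, 2048/9, …
h₀=f+g: left-lcm gives L₀, ord ≤ 3.
h=h₀': d/dx-closure on L₀ ⇒ L.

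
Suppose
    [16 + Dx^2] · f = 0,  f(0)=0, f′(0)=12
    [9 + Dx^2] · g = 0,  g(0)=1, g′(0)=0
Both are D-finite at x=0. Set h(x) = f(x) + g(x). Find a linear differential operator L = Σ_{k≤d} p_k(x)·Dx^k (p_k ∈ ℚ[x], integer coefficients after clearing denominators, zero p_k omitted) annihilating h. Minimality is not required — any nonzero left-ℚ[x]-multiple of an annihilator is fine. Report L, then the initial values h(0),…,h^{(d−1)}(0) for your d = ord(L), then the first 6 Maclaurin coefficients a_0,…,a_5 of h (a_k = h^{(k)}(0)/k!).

f: a_k = 0, 12, 0, -32, 0, 128/5, …
g: a_k = 1, 0, -9/2, 0, 27/8, 0, …
Sum ⇒ L₀ = lclm(L_f,L_g) in ℚ(x)⟨Dx⟩.
L = 144 + 25·Dx^2 + Dx^4  (order 4).
h: a_k = 1, 12, -9/2, -32, 27/8, 128/5, …
ICs: h(0) = 1, h′(0) = 12, h′′(0) = -9, h′′′(0) = -192.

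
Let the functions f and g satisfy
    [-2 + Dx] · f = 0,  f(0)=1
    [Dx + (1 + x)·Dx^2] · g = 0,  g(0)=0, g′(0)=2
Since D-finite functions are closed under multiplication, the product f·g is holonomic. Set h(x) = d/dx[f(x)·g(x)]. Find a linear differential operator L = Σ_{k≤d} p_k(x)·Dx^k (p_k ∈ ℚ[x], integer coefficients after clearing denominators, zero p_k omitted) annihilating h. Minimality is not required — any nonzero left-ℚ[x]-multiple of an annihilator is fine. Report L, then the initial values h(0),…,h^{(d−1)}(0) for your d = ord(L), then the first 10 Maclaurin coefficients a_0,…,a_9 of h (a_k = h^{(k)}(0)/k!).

f: a_k = 1, 2, 2, 4/3, 2/3, 4/15, 4/45, 8/315, 2/315, 4/2835, …
g: a_k = 0, 2, -1, 2/3, -1/2, 2/5, -1/3, 2/7, -1/4, 2/9, …
Sym-product of L_f,L_g gives L₀ (≤ ord 2).
Differentiate: ansatz ord ≤ ord L₀ ⇒ L.
L = (4 + 8·x + 8·x^2) + (-4 - 10·x - 8·x^2)·Dx + (1 + 3·x + 2·x^2)·Dx^2  (order 2).
h: a_k = 2, 6, 8, 6, 11/3, 4/3, 34/45, -2/45, 11/42, -601/2835, …
ICs: h(0) = 2, h′(0) = 6.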